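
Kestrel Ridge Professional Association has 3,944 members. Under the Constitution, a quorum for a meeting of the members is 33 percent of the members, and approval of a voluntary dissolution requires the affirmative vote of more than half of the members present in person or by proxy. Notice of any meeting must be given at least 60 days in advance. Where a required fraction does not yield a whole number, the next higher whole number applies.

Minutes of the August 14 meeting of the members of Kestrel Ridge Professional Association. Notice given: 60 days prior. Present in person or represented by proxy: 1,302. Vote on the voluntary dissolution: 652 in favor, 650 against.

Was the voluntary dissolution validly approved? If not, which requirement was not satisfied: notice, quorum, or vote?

Notice: 60 days given; 60 required. Satisfied.
Quorum: 33% of 3,944 = 1,301.52, rounded up to 1,302; 1,302 present. Satisfied.
Vote: requires a majority of those present (1,302); a majority of 1302 is 652, so 652 needed; 652 in favor. Satisfied.

Valid — all requirements satisfied.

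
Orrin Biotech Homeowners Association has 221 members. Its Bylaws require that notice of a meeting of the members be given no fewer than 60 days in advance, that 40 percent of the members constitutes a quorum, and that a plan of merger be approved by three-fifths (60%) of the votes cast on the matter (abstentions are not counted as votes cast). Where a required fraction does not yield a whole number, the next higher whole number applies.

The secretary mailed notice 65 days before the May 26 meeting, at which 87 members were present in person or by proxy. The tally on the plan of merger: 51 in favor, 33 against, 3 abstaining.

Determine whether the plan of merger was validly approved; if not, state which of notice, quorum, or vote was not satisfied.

Notice: 65 days given; 60 required. Satisfied.
Quorum: 40% of 221 = 88.40, rounded up to 89; 87 present. Not satisfied.
Vote: requires three-fifths of the votes cast (87 − 3 abstaining = 84); 3/5 of 84 = 50.40, rounded up to 51, so 51 needed; 51 in favor. Satisfied.

Invalid — quorum requirement not satisfied.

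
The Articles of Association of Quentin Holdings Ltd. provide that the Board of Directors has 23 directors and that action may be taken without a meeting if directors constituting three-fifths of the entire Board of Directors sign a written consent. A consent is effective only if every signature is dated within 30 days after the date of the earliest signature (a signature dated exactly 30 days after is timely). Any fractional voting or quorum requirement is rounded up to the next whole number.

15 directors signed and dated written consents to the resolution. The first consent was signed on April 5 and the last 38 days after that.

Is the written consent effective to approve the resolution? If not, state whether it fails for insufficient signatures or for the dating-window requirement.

Not effective — dating-window requirement not satisfied.

Signatures required: three-fifths of 23 — 3/5 of 23 = 13.80, rounded up to 14, so 14 needed; 15 signed. Sufficient.
Dating window: the latest signature is 38 days after the earliest; the limit is 30 days. Outside the window.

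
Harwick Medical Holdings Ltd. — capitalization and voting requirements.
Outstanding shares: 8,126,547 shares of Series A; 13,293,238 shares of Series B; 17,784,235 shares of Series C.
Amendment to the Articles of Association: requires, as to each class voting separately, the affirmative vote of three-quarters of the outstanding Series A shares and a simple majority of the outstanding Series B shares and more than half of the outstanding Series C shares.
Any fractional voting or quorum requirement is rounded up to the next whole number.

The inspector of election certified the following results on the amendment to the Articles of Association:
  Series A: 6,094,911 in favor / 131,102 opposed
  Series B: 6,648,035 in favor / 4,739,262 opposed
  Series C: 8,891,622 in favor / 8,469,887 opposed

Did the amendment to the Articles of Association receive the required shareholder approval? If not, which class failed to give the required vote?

Not approved — the Series C shares did not give the required vote.

Series A: 3/4 of 8126547 = 6094910.25, rounded up to 6094911; 6,094,911 required, 6,094,911 in favor — approved.
Series B: a majority of 13293238 is 6646620; 6,646,620 required, 6,648,035 in favor — approved.
Series C: a majority of 17784235 is 8892118; 8,892,118 required, 8,891,622 in favor — not approved.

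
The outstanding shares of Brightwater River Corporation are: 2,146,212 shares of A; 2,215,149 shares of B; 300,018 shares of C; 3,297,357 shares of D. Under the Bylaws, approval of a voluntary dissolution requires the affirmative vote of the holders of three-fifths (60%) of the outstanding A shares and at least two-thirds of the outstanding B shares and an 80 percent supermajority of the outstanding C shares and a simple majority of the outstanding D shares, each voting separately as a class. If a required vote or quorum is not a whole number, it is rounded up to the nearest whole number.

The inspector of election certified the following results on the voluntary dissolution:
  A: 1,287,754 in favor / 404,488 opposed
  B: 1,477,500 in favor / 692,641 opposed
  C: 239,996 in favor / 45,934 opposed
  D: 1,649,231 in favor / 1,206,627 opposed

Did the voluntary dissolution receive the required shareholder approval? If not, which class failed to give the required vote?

Not approved — the C shares did not give the required vote.

A: 3/5 of 2146212 = 1287727.20, rounded up to 1287728; 1,287,728 required, 1,287,754 in favor — approved.
B: 2/3 of 2215149 = 1476766; 1,476,766 required, 1,477,500 in favor — approved.
C: 4/5 of 300018 = 240014.40, rounded up to 240015; 240,015 required, 239,996 in favor — not approved.
D: a majority of 3297357 is 1648679; 1,648,679 required, 1,649,231 in favor — approved.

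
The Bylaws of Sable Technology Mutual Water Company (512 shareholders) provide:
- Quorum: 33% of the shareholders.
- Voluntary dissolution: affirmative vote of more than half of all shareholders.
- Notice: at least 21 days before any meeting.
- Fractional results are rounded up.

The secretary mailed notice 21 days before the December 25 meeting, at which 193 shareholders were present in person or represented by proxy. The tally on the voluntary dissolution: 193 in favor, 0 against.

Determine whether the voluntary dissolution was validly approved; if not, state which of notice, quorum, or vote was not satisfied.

Notice: 21 days given; 21 required. Satisfied.
Quorum: 33% of 512 = 168.96, rounded up to 169; 193 present. Satisfied.
Vote: requires a majority of all shareholders (512); a majority of 512 is 257, so 257 needed; 193 in favor. Not satisfied.

Invalid — vote requirement not satisfied.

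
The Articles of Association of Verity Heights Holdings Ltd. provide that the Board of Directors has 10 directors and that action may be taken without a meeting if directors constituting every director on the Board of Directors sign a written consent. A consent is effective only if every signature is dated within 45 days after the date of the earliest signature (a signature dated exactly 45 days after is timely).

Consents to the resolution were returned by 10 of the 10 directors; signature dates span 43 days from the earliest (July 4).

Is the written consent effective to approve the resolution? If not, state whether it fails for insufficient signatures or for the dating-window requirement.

Effective — both the signature and dating-window requirements are satisfied.

Signatures required: every one of 10 — unanimous means all 10, so 10 needed; 10 signed. Sufficient.
Dating window: the latest signature is 43 days after the earliest; the limit is 45 days. Within the window.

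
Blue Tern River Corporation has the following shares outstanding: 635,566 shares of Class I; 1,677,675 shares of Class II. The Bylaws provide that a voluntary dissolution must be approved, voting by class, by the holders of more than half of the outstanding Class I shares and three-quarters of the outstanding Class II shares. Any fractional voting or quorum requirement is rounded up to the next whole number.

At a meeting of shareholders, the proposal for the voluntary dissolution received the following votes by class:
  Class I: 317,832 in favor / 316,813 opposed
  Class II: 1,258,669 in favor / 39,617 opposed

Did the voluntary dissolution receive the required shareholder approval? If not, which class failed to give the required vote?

Approved — every class gave the required vote.

Class I: a majority of 635566 is 317784; 317,784 required, 317,832 in favor — approved.
Class II: 3/4 of 1677675 = 1258256.25, rounded up to 1258257; 1,258,257 required, 1,258,669 in favor — approved.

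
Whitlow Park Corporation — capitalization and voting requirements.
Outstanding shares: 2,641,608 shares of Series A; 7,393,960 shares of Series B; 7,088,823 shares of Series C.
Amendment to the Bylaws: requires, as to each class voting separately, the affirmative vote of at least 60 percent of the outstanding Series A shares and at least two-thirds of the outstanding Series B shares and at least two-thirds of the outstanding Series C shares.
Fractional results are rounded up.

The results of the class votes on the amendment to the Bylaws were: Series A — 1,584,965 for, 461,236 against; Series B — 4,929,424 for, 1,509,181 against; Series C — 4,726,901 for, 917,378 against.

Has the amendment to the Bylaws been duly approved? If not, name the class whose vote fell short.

Series A: 3/5 of 2641608 = 1584964.80, rounded up to 1584965; 1,584,965 required, 1,584,965 in favor — approved.
Series B: 2/3 of 7393960 = 4929306.67, rounded up to 4929307; 4,929,307 required, 4,929,424 in favor — approved.
Series C: 2/3 of 7088823 = 4725882; 4,725,882 required, 4,726,901 in favor — approved.

Approved — every class gave the required vote.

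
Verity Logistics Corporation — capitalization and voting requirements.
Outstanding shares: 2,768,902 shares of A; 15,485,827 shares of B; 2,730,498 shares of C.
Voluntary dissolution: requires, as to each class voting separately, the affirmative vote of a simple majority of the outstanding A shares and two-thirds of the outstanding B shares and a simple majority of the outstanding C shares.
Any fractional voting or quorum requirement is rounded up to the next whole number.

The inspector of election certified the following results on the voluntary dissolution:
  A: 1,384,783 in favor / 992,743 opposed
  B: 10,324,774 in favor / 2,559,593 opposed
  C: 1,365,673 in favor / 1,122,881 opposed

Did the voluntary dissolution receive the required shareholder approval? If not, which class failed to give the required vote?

A: a majority of 2768902 is 1384452; 1,384,452 required, 1,384,783 in favor — approved.
B: 2/3 of 15485827 = 10323884.67, rounded up to 10323885; 10,323,885 required, 10,324,774 in favor — approved.
C: a majority of 2730498 is 1365250; 1,365,250 required, 1,365,673 in favor — approved.

Approved — every class gave the required vote.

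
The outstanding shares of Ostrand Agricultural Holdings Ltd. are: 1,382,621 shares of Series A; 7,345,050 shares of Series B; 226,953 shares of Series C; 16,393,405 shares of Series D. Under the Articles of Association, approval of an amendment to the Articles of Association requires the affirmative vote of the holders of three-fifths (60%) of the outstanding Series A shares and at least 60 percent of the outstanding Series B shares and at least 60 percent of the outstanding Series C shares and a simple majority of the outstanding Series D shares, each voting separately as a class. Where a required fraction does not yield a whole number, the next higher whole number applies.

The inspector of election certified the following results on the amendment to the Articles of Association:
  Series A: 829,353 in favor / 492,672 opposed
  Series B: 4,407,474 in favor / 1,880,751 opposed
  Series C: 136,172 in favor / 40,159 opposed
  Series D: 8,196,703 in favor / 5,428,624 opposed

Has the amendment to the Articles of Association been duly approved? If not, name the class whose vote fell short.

Not approved — the Series A shares did not give the required vote.

Series A: 3/5 of 1382621 = 829572.60, rounded up to 829573; 829,573 required, 829,353 in favor — not approved.
Series B: 3/5 of 7345050 = 4407030; 4,407,030 required, 4,407,474 in favor — approved.
Series C: 3/5 of 226953 = 136171.80, rounded up to 136172; 136,172 required, 136,172 in favor — approved.
Series D: a majority of 16393405 is 8196703; 8,196,703 required, 8,196,703 in favor — approved.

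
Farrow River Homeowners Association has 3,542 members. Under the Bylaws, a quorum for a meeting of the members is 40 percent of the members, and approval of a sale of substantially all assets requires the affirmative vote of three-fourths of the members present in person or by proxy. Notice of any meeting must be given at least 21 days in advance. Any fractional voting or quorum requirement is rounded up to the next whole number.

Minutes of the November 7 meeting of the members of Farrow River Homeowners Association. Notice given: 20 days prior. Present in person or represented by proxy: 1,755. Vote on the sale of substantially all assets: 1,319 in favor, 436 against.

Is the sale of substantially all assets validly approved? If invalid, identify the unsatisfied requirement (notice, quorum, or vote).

Notice: 20 days given; 21 required. Not satisfied.
Quorum: 40% of 3,542 = 1,416.80, rounded up to 1,417; 1,755 present. Satisfied.
Vote: requires three-fourths of those present (1,755); 3/4 of 1755 = 1316.25, rounded up to 1317, so 1,317 needed; 1,319 in favor. Satisfied.

Invalid — notice requirement not satisfied.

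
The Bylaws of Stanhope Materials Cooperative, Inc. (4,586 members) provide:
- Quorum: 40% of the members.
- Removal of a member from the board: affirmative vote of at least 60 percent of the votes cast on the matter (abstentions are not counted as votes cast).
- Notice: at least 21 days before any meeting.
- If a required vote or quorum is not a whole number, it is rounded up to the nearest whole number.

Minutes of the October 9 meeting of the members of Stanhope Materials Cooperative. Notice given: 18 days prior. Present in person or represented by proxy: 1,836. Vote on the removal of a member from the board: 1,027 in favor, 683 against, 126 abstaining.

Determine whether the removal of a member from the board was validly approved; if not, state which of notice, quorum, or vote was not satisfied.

Notice: 18 days given; 21 required. Not satisfied.
Quorum: 40% of 4,586 = 1,834.40, rounded up to 1,835; 1,836 present. Satisfied.
Vote: requires three-fifths of the votes cast (1,836 − 126 abstaining = 1,710); 3/5 of 1710 = 1026, so 1,026 needed; 1,027 in favor. Satisfied.

Invalid — notice requirement not satisfied.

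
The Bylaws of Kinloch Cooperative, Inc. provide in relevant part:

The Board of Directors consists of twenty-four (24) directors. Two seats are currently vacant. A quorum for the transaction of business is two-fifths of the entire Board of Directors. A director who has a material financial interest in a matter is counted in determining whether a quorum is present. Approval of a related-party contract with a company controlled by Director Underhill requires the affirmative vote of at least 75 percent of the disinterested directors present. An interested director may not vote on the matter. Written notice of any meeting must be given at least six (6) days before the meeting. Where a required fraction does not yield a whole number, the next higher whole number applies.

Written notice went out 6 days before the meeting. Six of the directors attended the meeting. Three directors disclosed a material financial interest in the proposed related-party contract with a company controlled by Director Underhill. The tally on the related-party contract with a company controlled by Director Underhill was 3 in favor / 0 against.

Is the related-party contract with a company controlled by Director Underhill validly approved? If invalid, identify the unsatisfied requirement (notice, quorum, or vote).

Notice: 6 days given; 6 required (6 ≥ 6). Satisfied.
Quorum: 6 present (interested directors count toward quorum); quorum is 10. Not satisfied.
Vote: the related-party contract with a company controlled by Director Underhill requires three-fourths of the disinterested directors present (6 − 3 = 3). 3/4 of 3 = 2.25, rounded up to 3, so 3 affirmative votes are needed; 3 voted in favor. Satisfied. (Moot — without a quorum no business can be validly transacted.)

Invalid — quorum requirement not satisfied.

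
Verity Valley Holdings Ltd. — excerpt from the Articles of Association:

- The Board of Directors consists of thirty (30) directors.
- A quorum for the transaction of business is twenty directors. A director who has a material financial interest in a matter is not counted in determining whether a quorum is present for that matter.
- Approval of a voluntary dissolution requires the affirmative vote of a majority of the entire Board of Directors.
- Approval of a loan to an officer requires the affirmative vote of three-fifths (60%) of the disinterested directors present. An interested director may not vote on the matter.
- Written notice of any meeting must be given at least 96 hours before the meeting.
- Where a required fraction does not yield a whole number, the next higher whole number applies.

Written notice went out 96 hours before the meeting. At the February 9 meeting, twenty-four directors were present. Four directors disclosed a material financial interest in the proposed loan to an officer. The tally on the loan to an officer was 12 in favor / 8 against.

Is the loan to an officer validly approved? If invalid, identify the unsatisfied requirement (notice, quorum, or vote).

Valid — all requirements satisfied.

Notice: 96 hours given; 96 required (96 ≥ 96). Satisfied.
Quorum: 24 present, but the 4 interested directors do not count, leaving 20. Quorum is 20. Satisfied.
Vote: the loan to an officer requires three-fifths of the disinterested directors present (24 − 4 = 20). 3/5 of 20 = 12, so 12 affirmative votes are needed; 12 voted in favor. Satisfied.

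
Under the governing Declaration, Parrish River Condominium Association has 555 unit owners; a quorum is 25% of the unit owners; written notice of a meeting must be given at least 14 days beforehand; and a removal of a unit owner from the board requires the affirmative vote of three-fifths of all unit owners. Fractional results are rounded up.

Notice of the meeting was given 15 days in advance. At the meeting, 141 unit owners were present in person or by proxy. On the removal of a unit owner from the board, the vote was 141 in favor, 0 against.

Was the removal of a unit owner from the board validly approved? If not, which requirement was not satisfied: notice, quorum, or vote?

Notice: 15 days given; 14 required. Satisfied.
Quorum: 25% of 555 = 138.75, rounded up to 139; 141 present. Satisfied.
Vote: requires three-fifths of all unit owners (555); 3/5 of 555 = 333, so 333 needed; 141 in favor. Not satisfied.

Invalid — vote requirement not satisfied.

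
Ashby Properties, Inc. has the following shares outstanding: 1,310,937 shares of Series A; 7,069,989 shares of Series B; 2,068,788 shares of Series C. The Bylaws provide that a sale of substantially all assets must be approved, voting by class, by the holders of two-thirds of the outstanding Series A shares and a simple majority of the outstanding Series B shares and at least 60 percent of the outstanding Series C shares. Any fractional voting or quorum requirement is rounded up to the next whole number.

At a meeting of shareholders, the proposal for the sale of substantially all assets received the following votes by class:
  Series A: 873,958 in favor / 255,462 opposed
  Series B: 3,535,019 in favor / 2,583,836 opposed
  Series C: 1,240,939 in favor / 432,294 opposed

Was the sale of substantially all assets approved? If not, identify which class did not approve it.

Series A: 2/3 of 1310937 = 873958; 873,958 required, 873,958 in favor — approved.
Series B: a majority of 7069989 is 3534995; 3,534,995 required, 3,535,019 in favor — approved.
Series C: 3/5 of 2068788 = 1241272.80, rounded up to 1241273; 1,241,273 required, 1,240,939 in favor — not approved.

Not approved — the Series C shares did not give the required vote.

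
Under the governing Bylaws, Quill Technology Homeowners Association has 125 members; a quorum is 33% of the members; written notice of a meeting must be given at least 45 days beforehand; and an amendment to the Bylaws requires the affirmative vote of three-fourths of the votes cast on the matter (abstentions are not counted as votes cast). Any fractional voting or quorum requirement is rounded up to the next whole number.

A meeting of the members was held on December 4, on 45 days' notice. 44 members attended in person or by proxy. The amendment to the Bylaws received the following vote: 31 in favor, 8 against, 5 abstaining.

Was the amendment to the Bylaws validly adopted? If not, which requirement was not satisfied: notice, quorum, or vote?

Notice: 45 days given; 45 required. Satisfied.
Quorum: 33% of 125 = 41.25, rounded up to 42; 44 present. Satisfied.
Vote: requires three-fourths of the votes cast (44 − 5 abstaining = 39); 3/4 of 39 = 29.25, rounded up to 30, so 30 needed; 31 in favor. Satisfied.

Valid — all requirements satisfied.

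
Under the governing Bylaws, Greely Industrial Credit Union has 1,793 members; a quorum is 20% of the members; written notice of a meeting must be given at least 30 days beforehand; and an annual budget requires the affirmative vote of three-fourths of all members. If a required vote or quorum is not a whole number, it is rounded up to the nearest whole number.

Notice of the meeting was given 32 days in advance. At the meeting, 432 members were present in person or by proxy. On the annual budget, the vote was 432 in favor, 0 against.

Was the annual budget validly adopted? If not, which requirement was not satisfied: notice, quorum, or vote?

Notice: 32 days given; 30 required. Satisfied.
Quorum: 20% of 1,793 = 358.60, rounded up to 359; 432 present. Satisfied.
Vote: requires three-fourths of all members (1,793); 3/4 of 1793 = 1344.75, rounded up to 1345, so 1,345 needed; 432 in favor. Not satisfied.

Invalid — vote requirement not satisfied.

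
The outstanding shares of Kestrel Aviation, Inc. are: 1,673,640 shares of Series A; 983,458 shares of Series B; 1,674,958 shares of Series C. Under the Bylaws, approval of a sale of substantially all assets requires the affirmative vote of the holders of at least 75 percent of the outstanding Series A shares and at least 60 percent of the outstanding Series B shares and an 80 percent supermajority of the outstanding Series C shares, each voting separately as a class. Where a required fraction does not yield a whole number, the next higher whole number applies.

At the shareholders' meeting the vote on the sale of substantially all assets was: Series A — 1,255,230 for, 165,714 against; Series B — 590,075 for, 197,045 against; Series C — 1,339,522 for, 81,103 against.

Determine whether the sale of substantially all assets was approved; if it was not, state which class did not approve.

Series A: 3/4 of 1673640 = 1255230; 1,255,230 required, 1,255,230 in favor — approved.
Series B: 3/5 of 983458 = 590074.80, rounded up to 590075; 590,075 required, 590,075 in favor — approved.
Series C: 4/5 of 1674958 = 1339966.40, rounded up to 1339967; 1,339,967 required, 1,339,522 in favor — not approved.

Not approved — the Series C shares did not give the required vote.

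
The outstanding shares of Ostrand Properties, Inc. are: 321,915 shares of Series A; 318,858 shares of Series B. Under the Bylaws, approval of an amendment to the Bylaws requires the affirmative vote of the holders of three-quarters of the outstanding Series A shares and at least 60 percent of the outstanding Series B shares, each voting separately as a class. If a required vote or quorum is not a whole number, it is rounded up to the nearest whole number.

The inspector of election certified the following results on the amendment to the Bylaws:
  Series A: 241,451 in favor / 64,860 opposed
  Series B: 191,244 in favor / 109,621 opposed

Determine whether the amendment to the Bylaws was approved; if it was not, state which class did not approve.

Not approved — the Series B shares did not give the required vote.

Series A: 3/4 of 321915 = 241436.25, rounded up to 241437; 241,437 required, 241,451 in favor — approved.
Series B: 3/5 of 318858 = 191314.80, rounded up to 191315; 191,315 required, 191,244 in favor — not approved.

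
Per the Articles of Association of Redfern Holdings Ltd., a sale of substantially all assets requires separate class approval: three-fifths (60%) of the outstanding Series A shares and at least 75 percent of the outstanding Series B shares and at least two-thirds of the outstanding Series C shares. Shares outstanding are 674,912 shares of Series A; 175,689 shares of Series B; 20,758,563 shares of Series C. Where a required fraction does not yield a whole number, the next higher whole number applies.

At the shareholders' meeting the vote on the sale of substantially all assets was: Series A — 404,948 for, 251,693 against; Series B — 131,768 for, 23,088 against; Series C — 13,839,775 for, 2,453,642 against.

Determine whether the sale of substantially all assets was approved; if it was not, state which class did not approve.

Series A: 3/5 of 674912 = 404947.20, rounded up to 404948; 404,948 required, 404,948 in favor — approved.
Series B: 3/4 of 175689 = 131766.75, rounded up to 131767; 131,767 required, 131,768 in favor — approved.
Series C: 2/3 of 20758563 = 13839042; 13,839,042 required, 13,839,775 in favor — approved.

Approved — every class gave the required vote.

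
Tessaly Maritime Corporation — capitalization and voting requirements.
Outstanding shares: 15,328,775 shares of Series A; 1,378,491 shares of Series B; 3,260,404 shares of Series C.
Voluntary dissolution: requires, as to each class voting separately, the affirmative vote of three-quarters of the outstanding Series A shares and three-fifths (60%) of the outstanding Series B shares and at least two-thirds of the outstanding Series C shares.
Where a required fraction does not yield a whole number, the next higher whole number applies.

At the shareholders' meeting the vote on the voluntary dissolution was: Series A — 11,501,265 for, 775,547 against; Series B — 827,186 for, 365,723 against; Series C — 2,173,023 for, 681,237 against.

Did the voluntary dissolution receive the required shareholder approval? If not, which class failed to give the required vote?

Series A: 3/4 of 15328775 = 11496581.25, rounded up to 11496582; 11,496,582 required, 11,501,265 in favor — approved.
Series B: 3/5 of 1378491 = 827094.60, rounded up to 827095; 827,095 required, 827,186 in favor — approved.
Series C: 2/3 of 3260404 = 2173602.67, rounded up to 2173603; 2,173,603 required, 2,173,023 in favor — not approved.

Not approved — the Series C shares did not give the required vote.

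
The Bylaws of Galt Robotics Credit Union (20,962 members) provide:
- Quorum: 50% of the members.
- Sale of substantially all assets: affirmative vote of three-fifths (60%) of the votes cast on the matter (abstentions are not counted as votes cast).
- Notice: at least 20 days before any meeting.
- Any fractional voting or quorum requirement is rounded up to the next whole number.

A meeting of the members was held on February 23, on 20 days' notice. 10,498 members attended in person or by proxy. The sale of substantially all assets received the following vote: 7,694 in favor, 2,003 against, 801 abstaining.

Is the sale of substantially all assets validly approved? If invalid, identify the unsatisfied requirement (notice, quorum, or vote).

Valid — all requirements satisfied.

Notice: 20 days given; 20 required. Satisfied.
Quorum: 50% of 20,962 = 10,481; 10,498 present. Satisfied.
Vote: requires three-fifths of the votes cast (10,498 − 801 abstaining = 9,697); 3/5 of 9697 = 5818.20, rounded up to 5819, so 5,819 needed; 7,694 in favor. Satisfied.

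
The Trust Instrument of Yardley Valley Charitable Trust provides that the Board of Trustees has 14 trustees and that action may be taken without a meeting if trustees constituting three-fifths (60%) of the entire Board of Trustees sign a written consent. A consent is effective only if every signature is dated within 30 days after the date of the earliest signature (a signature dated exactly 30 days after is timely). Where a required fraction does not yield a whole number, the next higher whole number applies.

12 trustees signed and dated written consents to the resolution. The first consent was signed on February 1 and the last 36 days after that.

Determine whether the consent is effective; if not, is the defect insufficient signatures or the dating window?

Not effective — dating-window requirement not satisfied.

Signatures required: three-fifths (60%) of 14 — 3/5 of 14 = 8.40, rounded up to 9, so 9 needed; 12 signed. Sufficient.
Dating window: the latest signature is 36 days after the earliest; the limit is 30 days. Outside the window.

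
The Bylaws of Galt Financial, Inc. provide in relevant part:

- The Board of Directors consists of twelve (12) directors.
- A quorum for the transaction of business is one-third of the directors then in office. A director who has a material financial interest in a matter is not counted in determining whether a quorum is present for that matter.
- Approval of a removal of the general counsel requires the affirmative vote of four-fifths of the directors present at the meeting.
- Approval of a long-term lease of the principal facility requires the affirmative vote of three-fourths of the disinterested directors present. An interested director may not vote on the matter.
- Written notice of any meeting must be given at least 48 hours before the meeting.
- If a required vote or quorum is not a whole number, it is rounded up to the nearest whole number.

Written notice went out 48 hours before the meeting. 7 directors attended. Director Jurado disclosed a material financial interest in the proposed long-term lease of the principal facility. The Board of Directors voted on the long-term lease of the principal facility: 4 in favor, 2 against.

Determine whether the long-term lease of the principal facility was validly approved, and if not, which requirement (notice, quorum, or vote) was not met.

Notice: 48 hours given; 48 required (48 ≥ 48). Satisfied.
Quorum: 7 present, but the 1 interested director does not count, leaving 6. Quorum is 4. Satisfied.
Vote: the long-term lease of the principal facility requires three-fourths of the disinterested directors present (7 − 1 = 6). 3/4 of 6 = 4.50, rounded up to 5, so 5 affirmative votes are needed; 4 voted in favor. Not satisfied.

Invalid — vote requirement not satisfied.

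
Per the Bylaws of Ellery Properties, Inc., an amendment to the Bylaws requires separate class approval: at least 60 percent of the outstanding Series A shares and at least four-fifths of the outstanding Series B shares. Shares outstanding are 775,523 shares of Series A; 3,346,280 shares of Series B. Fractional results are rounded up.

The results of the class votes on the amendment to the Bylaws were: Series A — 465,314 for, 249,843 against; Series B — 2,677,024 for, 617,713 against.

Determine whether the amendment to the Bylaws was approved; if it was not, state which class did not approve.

Series A: 3/5 of 775523 = 465313.80, rounded up to 465314; 465,314 required, 465,314 in favor — approved.
Series B: 4/5 of 3346280 = 2677024; 2,677,024 required, 2,677,024 in favor — approved.

Approved — every class gave the required vote.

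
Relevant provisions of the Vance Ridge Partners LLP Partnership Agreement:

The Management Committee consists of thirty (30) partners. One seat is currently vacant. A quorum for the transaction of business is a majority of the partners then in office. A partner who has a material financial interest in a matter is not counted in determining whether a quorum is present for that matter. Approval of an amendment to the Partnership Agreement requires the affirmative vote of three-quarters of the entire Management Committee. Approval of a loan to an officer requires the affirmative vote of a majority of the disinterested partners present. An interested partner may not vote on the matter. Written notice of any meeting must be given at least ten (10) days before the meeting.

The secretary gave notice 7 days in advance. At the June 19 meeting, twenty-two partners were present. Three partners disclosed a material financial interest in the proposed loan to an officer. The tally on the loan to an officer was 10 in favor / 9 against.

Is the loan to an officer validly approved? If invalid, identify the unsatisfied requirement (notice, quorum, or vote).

Invalid — notice requirement not satisfied.

Notice: 7 days given; 10 required (7 < 10). Not satisfied.
Quorum: 22 present, but the 3 interested partners do not count, leaving 19. Quorum is 15. Satisfied.
Vote: the loan to an officer requires a majority of the disinterested partners present (22 − 3 = 19). A majority of 19 is 10, so 10 affirmative votes are needed; 10 voted in favor. Satisfied.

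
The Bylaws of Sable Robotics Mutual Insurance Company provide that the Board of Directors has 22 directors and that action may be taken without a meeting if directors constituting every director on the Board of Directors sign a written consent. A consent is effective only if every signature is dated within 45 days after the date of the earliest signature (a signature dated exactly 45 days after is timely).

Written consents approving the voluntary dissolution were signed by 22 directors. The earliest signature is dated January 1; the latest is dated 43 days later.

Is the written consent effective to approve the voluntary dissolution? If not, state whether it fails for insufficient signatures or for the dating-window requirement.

Effective — both the signature and dating-window requirements are satisfied.

Signatures required: all of 22 — unanimous means all 22, so 22 needed; 22 signed. Sufficient.
Dating window: the latest signature is 43 days after the earliest; the limit is 45 days. Within the window.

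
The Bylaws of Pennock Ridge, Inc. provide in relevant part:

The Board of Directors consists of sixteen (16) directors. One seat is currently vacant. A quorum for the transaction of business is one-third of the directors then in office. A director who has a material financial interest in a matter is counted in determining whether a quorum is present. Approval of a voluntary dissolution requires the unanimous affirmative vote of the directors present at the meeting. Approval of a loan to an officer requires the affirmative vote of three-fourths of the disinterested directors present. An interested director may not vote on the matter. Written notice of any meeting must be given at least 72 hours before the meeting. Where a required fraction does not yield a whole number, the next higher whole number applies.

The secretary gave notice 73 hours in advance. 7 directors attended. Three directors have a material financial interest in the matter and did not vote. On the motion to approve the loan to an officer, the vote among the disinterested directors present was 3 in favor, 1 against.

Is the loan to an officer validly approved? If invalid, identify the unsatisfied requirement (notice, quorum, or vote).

Valid — all requirements satisfied.

Notice: 73 hours given; 72 required (73 ≥ 72). Satisfied.
Quorum: 7 present (interested directors count toward quorum); quorum is 5. Satisfied.
Vote: the loan to an officer requires three-fourths of the disinterested directors present (7 − 3 = 4). 3/4 of 4 = 3, so 3 affirmative votes are needed; 3 voted in favor. Satisfied.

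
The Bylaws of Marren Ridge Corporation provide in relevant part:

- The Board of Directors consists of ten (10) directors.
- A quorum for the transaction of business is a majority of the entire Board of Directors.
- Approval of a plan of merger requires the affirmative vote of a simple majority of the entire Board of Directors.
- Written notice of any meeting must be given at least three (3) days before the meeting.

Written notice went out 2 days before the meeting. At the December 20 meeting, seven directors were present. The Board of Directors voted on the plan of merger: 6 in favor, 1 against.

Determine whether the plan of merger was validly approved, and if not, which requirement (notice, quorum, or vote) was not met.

Notice: 2 days given; 3 required (2 < 3). Not satisfied.
Quorum: 7 present; quorum is 6. Satisfied.
Vote: the plan of merger requires a majority of the entire Board of Directors (10). A majority of 10 is 6, so 6 affirmative votes are needed; 6 voted in favor. Satisfied.

Invalid — notice requirement not satisfied.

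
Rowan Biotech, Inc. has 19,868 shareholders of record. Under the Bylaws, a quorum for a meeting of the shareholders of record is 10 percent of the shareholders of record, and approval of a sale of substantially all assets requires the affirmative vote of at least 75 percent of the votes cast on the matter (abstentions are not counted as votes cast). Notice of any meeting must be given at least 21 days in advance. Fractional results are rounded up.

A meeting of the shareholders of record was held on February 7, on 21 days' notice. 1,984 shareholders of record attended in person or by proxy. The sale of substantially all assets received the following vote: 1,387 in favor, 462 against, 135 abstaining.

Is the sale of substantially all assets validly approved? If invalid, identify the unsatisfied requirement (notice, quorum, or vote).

Invalid — quorum requirement not satisfied.

Notice: 21 days given; 21 required. Satisfied.
Quorum: 10% of 19,868 = 1,986.80, rounded up to 1,987; 1,984 present. Not satisfied.
Vote: requires three-fourths of the votes cast (1,984 − 135 abstaining = 1,849); 3/4 of 1849 = 1386.75, rounded up to 1387, so 1,387 needed; 1,387 in favor. Satisfied.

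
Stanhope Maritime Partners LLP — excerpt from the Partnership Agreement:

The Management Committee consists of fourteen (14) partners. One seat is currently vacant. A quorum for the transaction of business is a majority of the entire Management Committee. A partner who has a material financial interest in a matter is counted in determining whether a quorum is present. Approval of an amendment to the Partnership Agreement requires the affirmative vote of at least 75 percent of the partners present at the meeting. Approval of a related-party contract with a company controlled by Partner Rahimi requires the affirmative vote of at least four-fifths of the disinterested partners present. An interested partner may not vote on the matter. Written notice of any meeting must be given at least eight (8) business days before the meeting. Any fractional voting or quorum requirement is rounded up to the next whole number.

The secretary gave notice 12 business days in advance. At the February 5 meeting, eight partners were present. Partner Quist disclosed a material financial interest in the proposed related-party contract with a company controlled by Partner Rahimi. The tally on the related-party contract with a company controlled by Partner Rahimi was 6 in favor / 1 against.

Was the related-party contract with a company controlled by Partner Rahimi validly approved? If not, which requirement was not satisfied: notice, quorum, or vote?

Notice: 12 business days given; 8 required (12 ≥ 8). Satisfied.
Quorum: 8 present (interested partners count toward quorum); quorum is 8. Satisfied.
Vote: the related-party contract with a company controlled by Partner Rahimi requires four-fifths of the disinterested partners present (8 − 1 = 7). 4/5 of 7 = 5.60, rounded up to 6, so 6 affirmative votes are needed; 6 voted in favor. Satisfied.

Valid — all requirements satisfied.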